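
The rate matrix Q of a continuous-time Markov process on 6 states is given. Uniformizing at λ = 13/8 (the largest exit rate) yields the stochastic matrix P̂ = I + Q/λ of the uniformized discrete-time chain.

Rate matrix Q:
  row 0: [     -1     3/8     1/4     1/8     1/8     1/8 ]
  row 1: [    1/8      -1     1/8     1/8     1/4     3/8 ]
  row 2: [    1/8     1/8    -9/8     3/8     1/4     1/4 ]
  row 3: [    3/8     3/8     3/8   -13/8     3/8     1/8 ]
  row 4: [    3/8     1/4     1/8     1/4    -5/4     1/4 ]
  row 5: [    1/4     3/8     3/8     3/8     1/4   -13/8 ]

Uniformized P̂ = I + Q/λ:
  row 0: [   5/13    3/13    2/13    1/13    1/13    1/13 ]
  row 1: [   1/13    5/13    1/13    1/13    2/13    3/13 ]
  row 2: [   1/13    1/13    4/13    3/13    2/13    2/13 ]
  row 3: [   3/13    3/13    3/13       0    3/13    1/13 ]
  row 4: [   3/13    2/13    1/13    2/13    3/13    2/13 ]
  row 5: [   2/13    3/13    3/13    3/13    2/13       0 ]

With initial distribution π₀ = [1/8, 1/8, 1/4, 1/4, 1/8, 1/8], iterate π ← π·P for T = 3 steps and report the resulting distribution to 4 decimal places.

t=0: π = [0.1250, 0.1250, 0.2500, 0.2500, 0.1250, 0.1250]
t=1: π = [0.1827, 0.2019, 0.2019, 0.1250, 0.1731, 0.1154]
t=2: π = [0.1879, 0.2175, 0.1746, 0.1294, 0.1627, 0.1280]
t=3: π = [0.1895, 0.2249, 0.1713, 0.1260, 0.1619, 0.1265]

π = [0.1895, 0.2249, 0.1713, 0.1260, 0.1619, 0.1265]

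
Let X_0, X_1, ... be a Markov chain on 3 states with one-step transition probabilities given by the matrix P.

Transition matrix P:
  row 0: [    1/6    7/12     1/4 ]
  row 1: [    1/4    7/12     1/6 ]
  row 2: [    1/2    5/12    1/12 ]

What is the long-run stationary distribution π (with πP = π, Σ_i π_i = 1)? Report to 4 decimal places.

π = [0.2711, 0.5542, 0.1747]

Balance equations π_j = Σ_i π_i·P[i][j]:
  π_0 = 1/6·π_0 + 1/4·π_1 + 1/2·π_2
  π_1 = 7/12·π_0 + 7/12·π_1 + 5/12·π_2
  normalize: π_0 + π_1 + π_2 = 1
Solving the linear system gives exactly π = [45/166, 46/83, 29/166].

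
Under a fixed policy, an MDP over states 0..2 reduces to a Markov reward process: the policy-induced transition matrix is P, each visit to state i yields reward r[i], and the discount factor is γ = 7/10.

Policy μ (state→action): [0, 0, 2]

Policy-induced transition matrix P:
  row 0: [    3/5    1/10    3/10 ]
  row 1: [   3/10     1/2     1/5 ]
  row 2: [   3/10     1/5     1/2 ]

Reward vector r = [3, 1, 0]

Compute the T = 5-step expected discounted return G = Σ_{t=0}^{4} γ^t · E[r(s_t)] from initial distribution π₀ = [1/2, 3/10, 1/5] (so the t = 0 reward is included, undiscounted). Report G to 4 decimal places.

G = 4.5467

t=0: π = [0.5000, 0.3000, 0.2000], E[r] = 1.8000, γ^t·E[r] = 1.800000, running G = 1.800000
t=1: π = [0.4500, 0.2400, 0.3100], E[r] = 1.5900, γ^t·E[r] = 1.113000, running G = 2.913000
t=2: π = [0.4350, 0.2270, 0.3380], E[r] = 1.5320, γ^t·E[r] = 0.750680, running G = 3.663680
t=3: π = [0.4305, 0.2246, 0.3449], E[r] = 1.5161, γ^t·E[r] = 0.520022, running G = 4.183702
t=4: π = [0.4292, 0.2243, 0.3465], E[r] = 1.5118, γ^t·E[r] = 0.362978, running G = 4.546681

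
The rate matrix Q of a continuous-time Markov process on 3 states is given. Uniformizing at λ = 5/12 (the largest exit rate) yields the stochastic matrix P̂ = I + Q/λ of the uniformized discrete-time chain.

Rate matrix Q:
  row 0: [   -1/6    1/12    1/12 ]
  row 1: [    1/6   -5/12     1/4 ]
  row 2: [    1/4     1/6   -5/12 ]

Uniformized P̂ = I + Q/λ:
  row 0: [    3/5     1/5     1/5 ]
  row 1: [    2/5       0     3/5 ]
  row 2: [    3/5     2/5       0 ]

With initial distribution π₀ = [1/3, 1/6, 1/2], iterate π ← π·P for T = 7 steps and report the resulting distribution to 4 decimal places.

π = [0.5591, 0.2066, 0.2343]

t=0: π = [0.3333, 0.1667, 0.5000]
t=1: π = [0.5667, 0.2667, 0.1667]
t=2: π = [0.5467, 0.1800, 0.2733]
t=3: π = [0.5640, 0.2187, 0.2173]
t=4: π = [0.5563, 0.1997, 0.2440]
t=5: π = [0.5601, 0.2089, 0.2311]
t=6: π = [0.5582, 0.2044, 0.2373]
t=7: π = [0.5591, 0.2066, 0.2343]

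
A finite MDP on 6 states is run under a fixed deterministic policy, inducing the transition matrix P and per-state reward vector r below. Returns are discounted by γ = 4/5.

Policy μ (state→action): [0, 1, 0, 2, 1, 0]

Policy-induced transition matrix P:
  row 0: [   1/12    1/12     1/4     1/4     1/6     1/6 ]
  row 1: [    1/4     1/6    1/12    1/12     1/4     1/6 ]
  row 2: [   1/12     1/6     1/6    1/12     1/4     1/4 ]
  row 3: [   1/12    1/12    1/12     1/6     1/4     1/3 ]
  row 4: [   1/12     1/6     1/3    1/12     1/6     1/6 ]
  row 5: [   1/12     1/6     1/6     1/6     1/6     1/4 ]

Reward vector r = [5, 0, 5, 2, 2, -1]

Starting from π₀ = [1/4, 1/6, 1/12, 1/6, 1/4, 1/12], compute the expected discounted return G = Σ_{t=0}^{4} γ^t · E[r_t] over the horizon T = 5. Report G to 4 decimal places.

t=0: π = [0.2500, 0.1667, 0.0833, 0.1667, 0.2500, 0.0833], E[r] = 2.4167, γ^t·E[r] = 2.416667, running G = 2.416667
t=1: π = [0.1111, 0.1319, 0.2014, 0.1458, 0.2014, 0.2083], E[r] = 2.0486, γ^t·E[r] = 1.638889, running G = 4.055556
t=2: π = [0.1053, 0.1453, 0.1863, 0.1314, 0.2066, 0.2251], E[r] = 1.9091, γ^t·E[r] = 1.221852, running G = 5.277407
t=3: π = [0.1075, 0.1469, 0.1868, 0.1306, 0.2052, 0.2228], E[r] = 1.9207, γ^t·E[r] = 0.983383, running G = 6.260790
t=4: π = [0.1078, 0.1468, 0.1867, 0.1307, 0.2054, 0.2226], E[r] = 1.9222, γ^t·E[r] = 0.787348, running G = 7.048138

G = 7.0481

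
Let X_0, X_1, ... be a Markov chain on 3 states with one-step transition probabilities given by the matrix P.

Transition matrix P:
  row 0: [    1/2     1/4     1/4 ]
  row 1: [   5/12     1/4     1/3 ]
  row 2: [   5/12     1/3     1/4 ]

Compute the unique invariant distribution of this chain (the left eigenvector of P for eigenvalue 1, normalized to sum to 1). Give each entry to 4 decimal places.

π = [0.4545, 0.2727, 0.2727]

Balance equations π_j = Σ_i π_i·P[i][j]:
  π_0 = 1/2·π_0 + 5/12·π_1 + 5/12·π_2
  π_1 = 1/4·π_0 + 1/4·π_1 + 1/3·π_2
  normalize: π_0 + π_1 + π_2 = 1
Solving the linear system gives exactly π = [5/11, 3/11, 3/11].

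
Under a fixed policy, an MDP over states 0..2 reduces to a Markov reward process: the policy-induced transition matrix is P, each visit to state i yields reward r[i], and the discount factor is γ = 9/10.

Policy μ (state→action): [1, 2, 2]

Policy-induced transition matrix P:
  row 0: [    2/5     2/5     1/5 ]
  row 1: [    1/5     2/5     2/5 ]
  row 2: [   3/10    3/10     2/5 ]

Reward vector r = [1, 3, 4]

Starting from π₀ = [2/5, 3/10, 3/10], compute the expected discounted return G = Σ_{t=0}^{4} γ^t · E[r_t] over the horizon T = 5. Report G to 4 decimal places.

t=0: π = [0.4000, 0.3000, 0.3000], E[r] = 2.5000, γ^t·E[r] = 2.500000, running G = 2.500000
t=1: π = [0.3100, 0.3700, 0.3200], E[r] = 2.7000, γ^t·E[r] = 2.430000, running G = 4.930000
t=2: π = [0.2940, 0.3680, 0.3380], E[r] = 2.7500, γ^t·E[r] = 2.227500, running G = 7.157500
t=3: π = [0.2926, 0.3662, 0.3412], E[r] = 2.7560, γ^t·E[r] = 2.009124, running G = 9.166624
t=4: π = [0.2926, 0.3659, 0.3415], E[r] = 2.7562, γ^t·E[r] = 1.808343, running G = 10.974967

G = 10.9750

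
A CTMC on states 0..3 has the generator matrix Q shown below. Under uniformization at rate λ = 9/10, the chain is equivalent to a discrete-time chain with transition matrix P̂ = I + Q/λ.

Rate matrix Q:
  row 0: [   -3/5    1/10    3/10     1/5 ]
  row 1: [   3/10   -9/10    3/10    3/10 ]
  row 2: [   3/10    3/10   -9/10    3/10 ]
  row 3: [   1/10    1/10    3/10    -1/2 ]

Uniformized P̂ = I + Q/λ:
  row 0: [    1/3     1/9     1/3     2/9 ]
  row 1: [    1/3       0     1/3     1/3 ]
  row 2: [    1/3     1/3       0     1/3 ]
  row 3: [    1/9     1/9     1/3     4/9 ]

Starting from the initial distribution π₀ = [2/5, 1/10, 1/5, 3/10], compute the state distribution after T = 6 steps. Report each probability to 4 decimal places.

π = [0.2572, 0.1501, 0.2499, 0.3428]

t=0: π = [0.4000, 0.1000, 0.2000, 0.3000]
t=1: π = [0.2667, 0.1444, 0.2667, 0.3222]
t=2: π = [0.2617, 0.1543, 0.2444, 0.3395]
t=3: π = [0.2579, 0.1483, 0.2519, 0.3420]
t=4: π = [0.2573, 0.1506, 0.2494, 0.3427]
t=5: π = [0.2572, 0.1498, 0.2502, 0.3428]
t=6: π = [0.2572, 0.1501, 0.2499, 0.3428]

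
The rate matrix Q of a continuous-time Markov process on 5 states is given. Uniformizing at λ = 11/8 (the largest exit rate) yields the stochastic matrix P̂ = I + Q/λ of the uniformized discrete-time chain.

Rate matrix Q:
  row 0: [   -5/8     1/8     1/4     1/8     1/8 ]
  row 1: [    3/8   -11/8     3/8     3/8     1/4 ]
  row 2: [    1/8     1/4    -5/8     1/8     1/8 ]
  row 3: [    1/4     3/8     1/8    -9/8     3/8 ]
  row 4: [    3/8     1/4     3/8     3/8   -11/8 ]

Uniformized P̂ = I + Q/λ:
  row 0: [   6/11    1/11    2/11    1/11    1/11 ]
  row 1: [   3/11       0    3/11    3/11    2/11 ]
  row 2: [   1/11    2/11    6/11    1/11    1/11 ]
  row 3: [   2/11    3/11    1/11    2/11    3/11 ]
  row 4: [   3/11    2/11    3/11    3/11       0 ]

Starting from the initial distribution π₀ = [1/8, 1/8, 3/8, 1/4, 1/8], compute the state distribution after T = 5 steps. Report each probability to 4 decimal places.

π = [0.2794, 0.1443, 0.3022, 0.1532, 0.1210]

t=0: π = [0.1250, 0.1250, 0.3750, 0.2500, 0.1250]
t=1: π = [0.2159, 0.1705, 0.3182, 0.1591, 0.1364]
t=2: π = [0.2593, 0.1457, 0.3110, 0.1612, 0.1229]
t=3: π = [0.2723, 0.1464, 0.3047, 0.1544, 0.1223]
t=4: π = [0.2776, 0.1445, 0.3030, 0.1538, 0.1212]
t=5: π = [0.2794, 0.1443, 0.3022, 0.1532, 0.1210]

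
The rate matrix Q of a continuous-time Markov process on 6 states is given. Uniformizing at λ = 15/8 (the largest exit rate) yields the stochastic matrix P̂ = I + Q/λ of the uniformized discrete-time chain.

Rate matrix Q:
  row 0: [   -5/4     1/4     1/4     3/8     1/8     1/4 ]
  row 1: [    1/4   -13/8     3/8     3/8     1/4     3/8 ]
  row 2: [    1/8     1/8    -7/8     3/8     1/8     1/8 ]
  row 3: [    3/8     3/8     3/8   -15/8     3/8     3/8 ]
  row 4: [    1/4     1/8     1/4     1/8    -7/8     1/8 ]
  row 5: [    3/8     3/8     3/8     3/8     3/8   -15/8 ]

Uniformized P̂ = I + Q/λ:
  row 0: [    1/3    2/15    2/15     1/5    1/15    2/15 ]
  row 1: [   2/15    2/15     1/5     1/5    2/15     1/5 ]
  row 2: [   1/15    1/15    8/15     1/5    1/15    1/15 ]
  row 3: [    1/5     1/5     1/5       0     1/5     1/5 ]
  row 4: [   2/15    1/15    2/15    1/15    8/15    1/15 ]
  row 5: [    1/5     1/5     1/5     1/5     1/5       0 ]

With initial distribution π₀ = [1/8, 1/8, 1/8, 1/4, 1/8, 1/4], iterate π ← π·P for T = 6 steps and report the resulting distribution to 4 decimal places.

π = [0.1657, 0.1190, 0.2629, 0.1442, 0.2025, 0.1058]

t=0: π = [0.1250, 0.1250, 0.1250, 0.2500, 0.1250, 0.2500]
t=1: π = [0.1833, 0.1500, 0.2250, 0.1333, 0.2000, 0.1083]
t=2: π = [0.1711, 0.1211, 0.2494, 0.1467, 0.2022, 0.1094]
t=3: π = [0.1680, 0.1203, 0.2583, 0.1437, 0.2033, 0.1065]
t=4: π = [0.1664, 0.1192, 0.2613, 0.1442, 0.2029, 0.1060]
t=5: π = [0.1659, 0.1191, 0.2625, 0.1441, 0.2027, 0.1058]
t=6: π = [0.1657, 0.1190, 0.2629, 0.1442, 0.2025, 0.1058]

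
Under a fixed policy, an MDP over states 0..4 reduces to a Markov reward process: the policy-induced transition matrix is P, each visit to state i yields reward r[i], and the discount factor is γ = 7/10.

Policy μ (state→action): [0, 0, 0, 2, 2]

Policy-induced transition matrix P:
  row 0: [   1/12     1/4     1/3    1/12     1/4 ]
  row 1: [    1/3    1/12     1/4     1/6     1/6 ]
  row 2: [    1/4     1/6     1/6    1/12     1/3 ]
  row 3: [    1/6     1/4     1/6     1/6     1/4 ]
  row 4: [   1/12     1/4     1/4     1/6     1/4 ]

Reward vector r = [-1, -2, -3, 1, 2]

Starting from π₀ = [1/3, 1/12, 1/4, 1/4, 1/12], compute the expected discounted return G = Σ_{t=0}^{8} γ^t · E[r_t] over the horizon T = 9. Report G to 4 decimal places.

G = -2.2594

t=0: π = [0.3333, 0.0833, 0.2500, 0.2500, 0.0833], E[r] = -0.8333, γ^t·E[r] = -0.833333, running G = -0.833333
t=1: π = [0.1667, 0.2153, 0.2361, 0.1181, 0.2639], E[r] = -0.6597, γ^t·E[r] = -0.461806, running G = -1.295139
t=2: π = [0.1863, 0.1944, 0.2344, 0.1331, 0.2517], E[r] = -0.6418, γ^t·E[r] = -0.314473, running G = -1.609612
t=3: π = [0.1821, 0.1981, 0.2349, 0.1316, 0.2533], E[r] = -0.6447, γ^t·E[r] = -0.221124, running G = -1.830736
t=4: π = [0.1830, 0.1974, 0.2346, 0.1319, 0.2531], E[r] = -0.6436, γ^t·E[r] = -0.154537, running G = -1.985273
t=5: π = [0.1828, 0.1975, 0.2347, 0.1319, 0.2531], E[r] = -0.6439, γ^t·E[r] = -0.108222, running G = -2.093495
t=6: π = [0.1828, 0.1975, 0.2347, 0.1319, 0.2531], E[r] = -0.6438, γ^t·E[r] = -0.075748, running G = -2.169243
t=7: π = [0.1828, 0.1975, 0.2347, 0.1319, 0.2531], E[r] = -0.6439, γ^t·E[r] = -0.053025, running G = -2.222267
t=8: π = [0.1828, 0.1975, 0.2347, 0.1319, 0.2531], E[r] = -0.6439, γ^t·E[r] = -0.037117, running G = -2.259384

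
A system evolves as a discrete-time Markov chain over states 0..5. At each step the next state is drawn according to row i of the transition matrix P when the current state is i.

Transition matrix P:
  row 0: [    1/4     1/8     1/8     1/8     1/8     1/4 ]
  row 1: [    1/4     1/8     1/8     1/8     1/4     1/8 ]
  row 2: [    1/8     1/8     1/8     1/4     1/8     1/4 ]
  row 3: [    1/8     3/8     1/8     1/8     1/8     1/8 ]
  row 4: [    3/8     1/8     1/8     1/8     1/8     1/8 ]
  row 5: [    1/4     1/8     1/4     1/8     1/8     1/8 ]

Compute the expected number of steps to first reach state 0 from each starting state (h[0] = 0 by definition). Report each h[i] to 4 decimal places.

First-step conditioning: h[0] = 0; for i ≠ 0, h[i] = 1 + Σ_k P[i][k]·h[k].
  h[1] = 1 + 1/8·h[1] + 1/8·h[2] + 1/8·h[3] + 1/4·h[4] + 1/8·h[5]
  h[2] = 1 + 1/8·h[1] + 1/8·h[2] + 1/4·h[3] + 1/8·h[4] + 1/4·h[5]
  h[3] = 1 + 3/8·h[1] + 1/8·h[2] + 1/8·h[3] + 1/8·h[4] + 1/8·h[5]
  h[4] = 1 + 1/8·h[1] + 1/8·h[2] + 1/8·h[3] + 1/8·h[4] + 1/8·h[5]
  h[5] = 1 + 1/8·h[1] + 1/4·h[2] + 1/8·h[3] + 1/8·h[4] + 1/8·h[5]
Solving the 5×5 linear system over states ≠ 0 gives exactly h = [0, 72/17, 752/153, 82/17, 64/17, 670/153] (h[0] = 0 is the target).

h = [0.0000, 4.2353, 4.9150, 4.8235, 3.7647, 4.3791]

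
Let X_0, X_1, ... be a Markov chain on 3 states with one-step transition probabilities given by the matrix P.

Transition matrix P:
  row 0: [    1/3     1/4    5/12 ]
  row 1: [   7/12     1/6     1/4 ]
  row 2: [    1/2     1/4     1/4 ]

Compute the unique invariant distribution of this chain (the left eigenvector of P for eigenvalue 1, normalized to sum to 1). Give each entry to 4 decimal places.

π = [0.4451, 0.2308, 0.3242]

Balance equations π_j = Σ_i π_i·P[i][j]:
  π_0 = 1/3·π_0 + 7/12·π_1 + 1/2·π_2
  π_1 = 1/4·π_0 + 1/6·π_1 + 1/4·π_2
  normalize: π_0 + π_1 + π_2 = 1
Solving the linear system gives exactly π = [81/182, 3/13, 59/182].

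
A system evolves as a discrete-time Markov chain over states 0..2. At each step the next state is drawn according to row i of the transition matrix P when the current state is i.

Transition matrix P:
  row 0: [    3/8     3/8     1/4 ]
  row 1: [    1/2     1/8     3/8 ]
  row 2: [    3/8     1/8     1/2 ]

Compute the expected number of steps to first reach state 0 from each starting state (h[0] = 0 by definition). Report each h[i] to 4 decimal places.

First-step conditioning: h[0] = 0; for i ≠ 0, h[i] = 1 + Σ_k P[i][k]·h[k].
  h[1] = 1 + 1/8·h[1] + 3/8·h[2]
  h[2] = 1 + 1/8·h[1] + 1/2·h[2]
Solving the 2×2 linear system over states ≠ 0 gives exactly h = [0, 56/25, 64/25] (h[0] = 0 is the target).

h = [0.0000, 2.2400, 2.5600]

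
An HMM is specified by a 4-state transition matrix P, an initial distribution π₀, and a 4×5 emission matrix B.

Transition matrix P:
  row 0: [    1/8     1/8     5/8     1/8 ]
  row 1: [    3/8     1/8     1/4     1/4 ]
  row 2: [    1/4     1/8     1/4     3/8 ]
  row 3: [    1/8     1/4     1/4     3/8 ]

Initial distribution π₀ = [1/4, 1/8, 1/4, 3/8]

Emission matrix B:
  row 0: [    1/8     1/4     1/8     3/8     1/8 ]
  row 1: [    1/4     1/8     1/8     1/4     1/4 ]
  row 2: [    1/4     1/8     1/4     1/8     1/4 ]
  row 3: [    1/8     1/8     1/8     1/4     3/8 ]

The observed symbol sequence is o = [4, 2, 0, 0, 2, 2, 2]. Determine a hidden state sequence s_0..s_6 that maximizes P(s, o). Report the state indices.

t=0: δ = [3.125e-02, 3.125e-02, 6.250e-02, 1.406e-01]  (obs o_0=4)
t=1: δ = [2.197e-03, 4.395e-03, 8.789e-03, 6.592e-03]  ψ = [3, 3, 3, 3]  (obs o_1=2)
t=2: δ = [2.747e-04, 4.120e-04, 5.493e-04, 4.120e-04]  ψ = [2, 3, 2, 2]  (obs o_2=0)
t=3: δ = [1.931e-05, 2.575e-05, 4.292e-05, 2.575e-05]  ψ = [1, 3, 0, 2]  (obs o_3=0)
t=4: δ = [1.341e-06, 8.047e-07, 3.017e-06, 2.012e-06]  ψ = [2, 3, 0, 2]  (obs o_4=2)
t=5: δ = [9.430e-08, 6.286e-08, 2.095e-07, 1.414e-07]  ψ = [2, 3, 0, 2]  (obs o_5=2)
t=6: δ = [6.548e-09, 4.420e-09, 1.473e-08, 9.823e-09]  ψ = [2, 3, 0, 2]  (obs o_6=2)
backtrack: best end state = 2; path = [3, 3, 1, 0, 2, 0, 2]

path = [3, 3, 1, 0, 2, 0, 2]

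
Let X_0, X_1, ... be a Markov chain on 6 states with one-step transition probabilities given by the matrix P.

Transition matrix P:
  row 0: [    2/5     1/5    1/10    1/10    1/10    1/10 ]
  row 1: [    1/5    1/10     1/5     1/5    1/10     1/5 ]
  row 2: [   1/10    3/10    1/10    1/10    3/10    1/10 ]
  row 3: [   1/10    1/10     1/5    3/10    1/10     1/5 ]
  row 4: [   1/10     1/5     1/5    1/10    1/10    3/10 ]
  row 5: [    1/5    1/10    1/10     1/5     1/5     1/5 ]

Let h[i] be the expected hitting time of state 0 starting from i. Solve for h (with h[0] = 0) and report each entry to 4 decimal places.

First-step conditioning: h[0] = 0; for i ≠ 0, h[i] = 1 + Σ_k P[i][k]·h[k].
  h[1] = 1 + 1/10·h[1] + 1/5·h[2] + 1/5·h[3] + 1/10·h[4] + 1/5·h[5]
  h[2] = 1 + 3/10·h[1] + 1/10·h[2] + 1/10·h[3] + 3/10·h[4] + 1/10·h[5]
  h[3] = 1 + 1/10·h[1] + 1/5·h[2] + 3/10·h[3] + 1/10·h[4] + 1/5·h[5]
  h[4] = 1 + 1/5·h[1] + 1/5·h[2] + 1/10·h[3] + 1/10·h[4] + 3/10·h[5]
  h[5] = 1 + 1/10·h[1] + 1/10·h[2] + 1/5·h[3] + 1/5·h[4] + 1/5·h[5]
Solving the 5×5 linear system over states ≠ 0 gives exactly h = [0, 9729/1456, 821/112, 5405/728, 10593/1456, 9721/1456] (h[0] = 0 is the target).

h = [0.0000, 6.6820, 7.3304, 7.4245, 7.2754, 6.6765]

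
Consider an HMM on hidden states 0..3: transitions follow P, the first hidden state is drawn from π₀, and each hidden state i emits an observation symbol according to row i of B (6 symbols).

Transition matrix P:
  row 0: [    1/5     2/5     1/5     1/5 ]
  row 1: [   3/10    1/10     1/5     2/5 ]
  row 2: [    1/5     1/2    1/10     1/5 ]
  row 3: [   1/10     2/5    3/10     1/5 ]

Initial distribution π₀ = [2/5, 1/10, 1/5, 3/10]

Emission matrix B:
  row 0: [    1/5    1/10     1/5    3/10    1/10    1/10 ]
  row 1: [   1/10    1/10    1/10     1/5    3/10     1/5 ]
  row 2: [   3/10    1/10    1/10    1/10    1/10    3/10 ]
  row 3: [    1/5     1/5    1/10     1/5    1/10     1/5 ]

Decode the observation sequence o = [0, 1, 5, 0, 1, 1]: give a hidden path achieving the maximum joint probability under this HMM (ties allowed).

path = [0, 1, 3, 2, 1, 3]

t=0: δ = [8.000e-02, 1.000e-02, 6.000e-02, 6.000e-02]  (obs o_0=0)
t=1: δ = [1.600e-03, 3.200e-03, 1.800e-03, 3.200e-03]  ψ = [0, 0, 3, 0]  (obs o_1=1)
t=2: δ = [9.600e-05, 2.560e-04, 2.880e-04, 2.560e-04]  ψ = [1, 3, 3, 1]  (obs o_2=5)
t=3: δ = [1.536e-05, 1.440e-05, 2.304e-05, 2.048e-05]  ψ = [1, 2, 3, 1]  (obs o_3=0)
t=4: δ = [4.608e-07, 1.152e-06, 6.144e-07, 1.152e-06]  ψ = [2, 2, 3, 1]  (obs o_4=1)
t=5: δ = [3.456e-08, 4.608e-08, 3.456e-08, 9.216e-08]  ψ = [1, 3, 3, 1]  (obs o_5=1)
backtrack: best end state = 3; path = [0, 1, 3, 2, 1, 3]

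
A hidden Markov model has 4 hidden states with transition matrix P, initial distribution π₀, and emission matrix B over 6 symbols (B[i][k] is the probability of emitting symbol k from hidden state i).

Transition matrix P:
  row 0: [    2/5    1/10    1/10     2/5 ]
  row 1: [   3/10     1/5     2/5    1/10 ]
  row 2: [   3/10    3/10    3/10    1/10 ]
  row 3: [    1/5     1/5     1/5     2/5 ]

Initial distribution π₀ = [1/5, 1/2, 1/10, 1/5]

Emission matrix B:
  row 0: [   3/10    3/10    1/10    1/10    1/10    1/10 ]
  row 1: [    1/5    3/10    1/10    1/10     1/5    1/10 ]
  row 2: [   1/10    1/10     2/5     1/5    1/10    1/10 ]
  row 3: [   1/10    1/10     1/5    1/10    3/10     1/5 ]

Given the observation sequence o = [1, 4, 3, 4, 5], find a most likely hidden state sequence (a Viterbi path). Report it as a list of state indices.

t=0: δ = [6.000e-02, 1.500e-01, 1.000e-02, 2.000e-02]  (obs o_0=1)
t=1: δ = [4.500e-03, 6.000e-03, 6.000e-03, 7.200e-03]  ψ = [1, 1, 1, 0]  (obs o_1=4)
t=2: δ = [1.800e-04, 1.800e-04, 4.800e-04, 2.880e-04]  ψ = [0, 2, 1, 3]  (obs o_2=3)
t=3: δ = [1.440e-05, 2.880e-05, 1.440e-05, 3.456e-05]  ψ = [2, 2, 2, 3]  (obs o_3=4)
t=4: δ = [8.640e-07, 6.912e-07, 1.152e-06, 2.765e-06]  ψ = [1, 3, 1, 3]  (obs o_4=5)
backtrack: best end state = 3; path = [0, 3, 3, 3, 3]

path = [0, 3, 3, 3, 3]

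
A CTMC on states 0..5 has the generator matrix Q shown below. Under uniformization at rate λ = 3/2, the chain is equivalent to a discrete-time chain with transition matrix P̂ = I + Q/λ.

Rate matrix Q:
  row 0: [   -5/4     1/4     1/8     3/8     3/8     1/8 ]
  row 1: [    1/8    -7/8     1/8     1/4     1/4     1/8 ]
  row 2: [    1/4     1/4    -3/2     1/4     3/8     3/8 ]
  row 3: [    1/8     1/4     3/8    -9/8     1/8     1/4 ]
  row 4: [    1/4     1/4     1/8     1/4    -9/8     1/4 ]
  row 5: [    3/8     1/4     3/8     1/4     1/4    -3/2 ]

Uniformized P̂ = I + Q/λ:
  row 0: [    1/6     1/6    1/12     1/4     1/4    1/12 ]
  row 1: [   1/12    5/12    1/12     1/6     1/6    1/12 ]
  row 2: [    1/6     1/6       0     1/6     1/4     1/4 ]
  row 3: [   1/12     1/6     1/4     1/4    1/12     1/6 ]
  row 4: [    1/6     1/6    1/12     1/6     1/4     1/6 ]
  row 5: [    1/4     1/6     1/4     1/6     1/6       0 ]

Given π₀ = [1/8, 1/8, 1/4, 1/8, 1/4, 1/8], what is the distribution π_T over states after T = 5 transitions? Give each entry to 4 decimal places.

t=0: π = [0.1250, 0.1250, 0.2500, 0.1250, 0.2500, 0.1250]
t=1: π = [0.1563, 0.1979, 0.1042, 0.1875, 0.2083, 0.1458]
t=2: π = [0.1467, 0.2161, 0.1302, 0.1953, 0.1901, 0.1215]
t=3: π = [0.1425, 0.2207, 0.1253, 0.1952, 0.1893, 0.1270]
t=4: π = [0.1426, 0.2218, 0.1266, 0.1948, 0.1885, 0.1257]
t=5: π = [0.1424, 0.2221, 0.1262, 0.1948, 0.1886, 0.1259]

π = [0.1424, 0.2221, 0.1262, 0.1948, 0.1886, 0.1259]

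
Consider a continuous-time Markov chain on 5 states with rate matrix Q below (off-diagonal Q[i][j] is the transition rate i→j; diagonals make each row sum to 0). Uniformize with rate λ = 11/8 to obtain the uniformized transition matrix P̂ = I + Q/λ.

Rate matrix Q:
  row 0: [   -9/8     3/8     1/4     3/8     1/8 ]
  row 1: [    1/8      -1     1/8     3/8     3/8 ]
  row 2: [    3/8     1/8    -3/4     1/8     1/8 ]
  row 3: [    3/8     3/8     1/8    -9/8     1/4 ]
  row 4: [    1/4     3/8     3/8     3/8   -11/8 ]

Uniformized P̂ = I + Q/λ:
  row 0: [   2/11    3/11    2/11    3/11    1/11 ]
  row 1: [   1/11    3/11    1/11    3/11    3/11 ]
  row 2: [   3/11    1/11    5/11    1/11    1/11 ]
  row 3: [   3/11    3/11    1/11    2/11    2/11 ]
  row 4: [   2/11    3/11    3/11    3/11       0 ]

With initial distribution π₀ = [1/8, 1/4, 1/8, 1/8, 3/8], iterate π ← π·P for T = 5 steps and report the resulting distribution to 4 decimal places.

π = [0.1992, 0.2344, 0.2113, 0.2148, 0.1403]

t=0: π = [0.1250, 0.2500, 0.1250, 0.1250, 0.3750]
t=1: π = [0.1818, 0.2500, 0.2159, 0.2386, 0.1136]
t=2: π = [0.2004, 0.2335, 0.2066, 0.2118, 0.1477]
t=3: π = [0.1986, 0.2352, 0.2111, 0.2159, 0.1392]
t=4: π = [0.1993, 0.2343, 0.2110, 0.2147, 0.1406]
t=5: π = [0.1992, 0.2344, 0.2113, 0.2148, 0.1403]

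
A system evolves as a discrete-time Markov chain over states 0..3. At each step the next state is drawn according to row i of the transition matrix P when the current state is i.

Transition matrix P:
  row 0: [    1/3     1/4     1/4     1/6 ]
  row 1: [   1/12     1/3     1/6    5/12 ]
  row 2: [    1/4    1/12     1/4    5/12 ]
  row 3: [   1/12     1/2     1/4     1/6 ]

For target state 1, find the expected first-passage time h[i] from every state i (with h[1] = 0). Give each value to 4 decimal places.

First-step conditioning: h[1] = 0; for i ≠ 1, h[i] = 1 + Σ_k P[i][k]·h[k].
  h[0] = 1 + 1/3·h[0] + 1/4·h[2] + 1/6·h[3]
  h[2] = 1 + 1/4·h[0] + 1/4·h[2] + 5/12·h[3]
  h[3] = 1 + 1/12·h[0] + 1/4·h[2] + 1/6·h[3]
Solving the 3×3 linear system over states ≠ 1 gives exactly h = [64/17, 0, 212/51, 48/17] (h[1] = 0 is the target).

h = [3.7647, 0.0000, 4.1569, 2.8235]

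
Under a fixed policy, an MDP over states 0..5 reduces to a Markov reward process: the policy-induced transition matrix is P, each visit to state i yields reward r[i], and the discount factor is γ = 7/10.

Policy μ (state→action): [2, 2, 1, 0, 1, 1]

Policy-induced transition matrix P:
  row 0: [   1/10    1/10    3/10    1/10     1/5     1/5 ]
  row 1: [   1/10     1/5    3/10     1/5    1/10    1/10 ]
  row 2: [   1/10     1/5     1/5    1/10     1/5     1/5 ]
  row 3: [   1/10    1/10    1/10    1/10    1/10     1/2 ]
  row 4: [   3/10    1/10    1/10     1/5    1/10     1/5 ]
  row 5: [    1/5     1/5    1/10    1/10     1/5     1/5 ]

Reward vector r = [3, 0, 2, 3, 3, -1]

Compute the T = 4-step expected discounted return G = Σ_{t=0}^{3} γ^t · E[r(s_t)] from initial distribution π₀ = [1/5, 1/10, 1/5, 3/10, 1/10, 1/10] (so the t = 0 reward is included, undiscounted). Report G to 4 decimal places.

G = 4.2129

t=0: π = [0.2000, 0.1000, 0.2000, 0.3000, 0.1000, 0.1000], E[r] = 2.1000, γ^t·E[r] = 2.100000, running G = 2.100000
t=1: π = [0.1300, 0.1400, 0.1800, 0.1200, 0.1500, 0.2800], E[r] = 1.2800, γ^t·E[r] = 0.896000, running G = 2.996000
t=2: π = [0.1580, 0.1600, 0.1720, 0.1290, 0.1590, 0.2220], E[r] = 1.4600, γ^t·E[r] = 0.715400, running G = 3.711400
t=3: π = [0.1540, 0.1554, 0.1808, 0.1319, 0.1552, 0.2227], E[r] = 1.4622, γ^t·E[r] = 0.501535, running G = 4.212935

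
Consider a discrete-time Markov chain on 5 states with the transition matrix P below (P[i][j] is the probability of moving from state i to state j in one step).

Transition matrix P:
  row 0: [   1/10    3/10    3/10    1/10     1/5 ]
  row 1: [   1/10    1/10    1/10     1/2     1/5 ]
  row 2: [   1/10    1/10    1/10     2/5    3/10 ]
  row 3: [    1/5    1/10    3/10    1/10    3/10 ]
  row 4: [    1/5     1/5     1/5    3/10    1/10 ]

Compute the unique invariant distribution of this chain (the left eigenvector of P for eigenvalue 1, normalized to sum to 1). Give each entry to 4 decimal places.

Balance equations π_j = Σ_i π_i·P[i][j]:
  π_0 = 1/10·π_0 + 1/10·π_1 + 1/10·π_2 + 1/5·π_3 + 1/5·π_4
  π_1 = 3/10·π_0 + 1/10·π_1 + 1/10·π_2 + 1/10·π_3 + 1/5·π_4
  π_2 = 3/10·π_0 + 1/10·π_1 + 1/10·π_2 + 3/10·π_3 + 1/5·π_4
  π_3 = 1/10·π_0 + 1/2·π_1 + 2/5·π_2 + 1/10·π_3 + 3/10·π_4
  normalize: π_0 + π_1 + π_2 + π_3 + π_4 = 1
Solving the linear system gives exactly π = [10/67, 1235/8107, 1669/8107, 2170/8107, 1823/8107].

π = [0.1493, 0.1523, 0.2059, 0.2677, 0.2249]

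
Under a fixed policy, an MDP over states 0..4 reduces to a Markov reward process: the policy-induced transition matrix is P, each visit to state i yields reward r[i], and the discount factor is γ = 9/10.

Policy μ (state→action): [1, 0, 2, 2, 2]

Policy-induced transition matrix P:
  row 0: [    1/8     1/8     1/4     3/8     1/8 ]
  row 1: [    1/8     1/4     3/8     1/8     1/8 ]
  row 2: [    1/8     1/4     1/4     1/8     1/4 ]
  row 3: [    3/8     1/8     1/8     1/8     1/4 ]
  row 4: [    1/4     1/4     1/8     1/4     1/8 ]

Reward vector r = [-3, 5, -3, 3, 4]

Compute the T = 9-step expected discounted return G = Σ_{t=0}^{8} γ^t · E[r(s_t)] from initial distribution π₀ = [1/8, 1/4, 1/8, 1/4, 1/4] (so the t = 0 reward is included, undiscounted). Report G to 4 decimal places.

G = 7.4671

t=0: π = [0.1250, 0.2500, 0.1250, 0.2500, 0.2500], E[r] = 2.2500, γ^t·E[r] = 2.250000, running G = 2.250000
t=1: π = [0.2188, 0.2031, 0.2188, 0.1875, 0.1719], E[r] = 0.9531, γ^t·E[r] = 0.857813, running G = 3.107813
t=2: π = [0.1934, 0.1992, 0.2305, 0.2012, 0.1758], E[r] = 1.0313, γ^t·E[r] = 0.835313, running G = 3.943125
t=3: π = [0.1973, 0.2007, 0.2278, 0.1953, 0.1790], E[r] = 1.0300, γ^t·E[r] = 0.750891, running G = 4.694016
t=4: π = [0.1962, 0.2009, 0.2283, 0.1967, 0.1779], E[r] = 1.0327, γ^t·E[r] = 0.677584, running G = 5.371601
t=5: π = [0.1964, 0.2009, 0.2283, 0.1963, 0.1781], E[r] = 1.0317, γ^t·E[r] = 0.609204, running G = 5.980805
t=6: π = [0.1963, 0.2009, 0.2283, 0.1964, 0.1781], E[r] = 1.0320, γ^t·E[r] = 0.548457, running G = 6.529261
t=7: π = [0.1964, 0.2009, 0.2283, 0.1963, 0.1781], E[r] = 1.0319, γ^t·E[r] = 0.493578, running G = 7.022839
t=8: π = [0.1963, 0.2009, 0.2283, 0.1963, 0.1781], E[r] = 1.0320, γ^t·E[r] = 0.444228, running G = 7.467067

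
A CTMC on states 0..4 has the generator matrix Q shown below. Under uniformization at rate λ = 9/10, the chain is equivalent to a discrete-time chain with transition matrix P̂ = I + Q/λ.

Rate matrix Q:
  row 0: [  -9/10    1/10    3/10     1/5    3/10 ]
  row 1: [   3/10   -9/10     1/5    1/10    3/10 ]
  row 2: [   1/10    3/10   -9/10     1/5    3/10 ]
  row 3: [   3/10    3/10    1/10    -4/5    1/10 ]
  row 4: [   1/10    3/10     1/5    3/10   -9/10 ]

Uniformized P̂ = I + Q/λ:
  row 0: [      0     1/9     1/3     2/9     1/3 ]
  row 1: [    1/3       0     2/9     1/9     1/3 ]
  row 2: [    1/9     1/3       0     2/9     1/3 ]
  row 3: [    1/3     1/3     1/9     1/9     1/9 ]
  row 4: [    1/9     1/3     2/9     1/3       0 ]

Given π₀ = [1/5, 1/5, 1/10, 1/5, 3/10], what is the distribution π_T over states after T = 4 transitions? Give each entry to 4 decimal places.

t=0: π = [0.2000, 0.2000, 0.1000, 0.2000, 0.3000]
t=1: π = [0.1778, 0.2222, 0.2000, 0.2111, 0.1889]
t=2: π = [0.1877, 0.2198, 0.1741, 0.1951, 0.2235]
t=3: π = [0.1824, 0.2184, 0.1827, 0.2010, 0.2155]
t=4: π = [0.1840, 0.2200, 0.1796, 0.1996, 0.2168]

π = [0.1840, 0.2200, 0.1796, 0.1996, 0.2168]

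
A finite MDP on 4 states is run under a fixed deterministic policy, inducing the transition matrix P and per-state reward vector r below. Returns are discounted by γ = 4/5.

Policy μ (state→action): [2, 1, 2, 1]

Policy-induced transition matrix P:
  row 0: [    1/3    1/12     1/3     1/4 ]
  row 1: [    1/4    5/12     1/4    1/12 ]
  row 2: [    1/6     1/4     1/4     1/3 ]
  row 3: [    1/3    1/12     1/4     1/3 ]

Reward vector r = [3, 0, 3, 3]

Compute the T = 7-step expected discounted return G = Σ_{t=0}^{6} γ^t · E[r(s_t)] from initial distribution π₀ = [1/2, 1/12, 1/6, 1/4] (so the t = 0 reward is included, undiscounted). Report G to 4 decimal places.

t=0: π = [0.5000, 0.0833, 0.1667, 0.2500], E[r] = 2.7500, γ^t·E[r] = 2.750000, running G = 2.750000
t=1: π = [0.2986, 0.1389, 0.2917, 0.2708], E[r] = 2.5833, γ^t·E[r] = 2.066667, running G = 4.816667
t=2: π = [0.2731, 0.1782, 0.2749, 0.2737], E[r] = 2.4653, γ^t·E[r] = 1.577778, running G = 6.394444
t=3: π = [0.2727, 0.1886, 0.2728, 0.2660], E[r] = 2.4343, γ^t·E[r] = 1.246370, running G = 7.640815
t=4: π = [0.2722, 0.1916, 0.2727, 0.2635], E[r] = 2.4251, γ^t·E[r] = 0.993304, running G = 8.634119
t=5: π = [0.2719, 0.1927, 0.2727, 0.2627], E[r] = 2.4220, γ^t·E[r] = 0.793638, running G = 9.427757
t=6: π = [0.2718, 0.1930, 0.2727, 0.2625], E[r] = 2.4210, γ^t·E[r] = 0.634648, running G = 10.062405

G = 10.0624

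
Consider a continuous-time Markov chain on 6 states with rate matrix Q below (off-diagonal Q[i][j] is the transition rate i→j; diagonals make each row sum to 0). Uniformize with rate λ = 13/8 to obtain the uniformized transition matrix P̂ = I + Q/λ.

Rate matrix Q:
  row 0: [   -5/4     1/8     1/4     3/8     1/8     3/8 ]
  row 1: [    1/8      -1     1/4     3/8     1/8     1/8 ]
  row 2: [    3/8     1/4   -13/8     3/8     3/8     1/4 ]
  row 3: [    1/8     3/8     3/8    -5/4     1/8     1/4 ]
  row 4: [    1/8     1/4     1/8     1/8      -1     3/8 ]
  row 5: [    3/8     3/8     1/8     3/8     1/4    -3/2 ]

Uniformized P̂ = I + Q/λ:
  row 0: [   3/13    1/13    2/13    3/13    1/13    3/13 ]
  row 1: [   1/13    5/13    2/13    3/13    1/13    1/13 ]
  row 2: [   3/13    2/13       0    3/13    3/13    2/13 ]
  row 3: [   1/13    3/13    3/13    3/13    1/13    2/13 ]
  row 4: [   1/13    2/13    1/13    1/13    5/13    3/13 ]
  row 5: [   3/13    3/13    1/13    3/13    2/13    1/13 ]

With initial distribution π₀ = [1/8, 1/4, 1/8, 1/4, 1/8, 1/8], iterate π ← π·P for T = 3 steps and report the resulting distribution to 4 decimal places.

π = [0.1406, 0.2221, 0.1273, 0.2072, 0.1549, 0.1479]

t=0: π = [0.1250, 0.2500, 0.1250, 0.2500, 0.1250, 0.1250]
t=1: π = [0.1346, 0.2308, 0.1346, 0.2115, 0.1442, 0.1442]
t=2: π = [0.1405, 0.2241, 0.1272, 0.2086, 0.1531, 0.1464]
t=3: π = [0.1406, 0.2221, 0.1273, 0.2072, 0.1549, 0.1479]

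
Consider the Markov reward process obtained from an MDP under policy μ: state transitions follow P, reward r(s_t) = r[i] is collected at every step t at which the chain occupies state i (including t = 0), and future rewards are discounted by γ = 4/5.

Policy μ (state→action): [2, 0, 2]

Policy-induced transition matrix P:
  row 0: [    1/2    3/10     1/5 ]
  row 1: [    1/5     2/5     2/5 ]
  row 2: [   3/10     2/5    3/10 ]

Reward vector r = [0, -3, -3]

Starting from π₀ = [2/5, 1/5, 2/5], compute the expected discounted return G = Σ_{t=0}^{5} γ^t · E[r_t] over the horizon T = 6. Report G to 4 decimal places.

G = -7.1221

t=0: π = [0.4000, 0.2000, 0.4000], E[r] = -1.8000, γ^t·E[r] = -1.800000, running G = -1.800000
t=1: π = [0.3600, 0.3600, 0.2800], E[r] = -1.9200, γ^t·E[r] = -1.536000, running G = -3.336000
t=2: π = [0.3360, 0.3640, 0.3000], E[r] = -1.9920, γ^t·E[r] = -1.274880, running G = -4.610880
t=3: π = [0.3308, 0.3664, 0.3028], E[r] = -2.0076, γ^t·E[r] = -1.027891, running G = -5.638771
t=4: π = [0.3295, 0.3669, 0.3036], E[r] = -2.0114, γ^t·E[r] = -0.823886, running G = -6.462657
t=5: π = [0.3292, 0.3670, 0.3037], E[r] = -2.0124, γ^t·E[r] = -0.659411, running G = -7.122068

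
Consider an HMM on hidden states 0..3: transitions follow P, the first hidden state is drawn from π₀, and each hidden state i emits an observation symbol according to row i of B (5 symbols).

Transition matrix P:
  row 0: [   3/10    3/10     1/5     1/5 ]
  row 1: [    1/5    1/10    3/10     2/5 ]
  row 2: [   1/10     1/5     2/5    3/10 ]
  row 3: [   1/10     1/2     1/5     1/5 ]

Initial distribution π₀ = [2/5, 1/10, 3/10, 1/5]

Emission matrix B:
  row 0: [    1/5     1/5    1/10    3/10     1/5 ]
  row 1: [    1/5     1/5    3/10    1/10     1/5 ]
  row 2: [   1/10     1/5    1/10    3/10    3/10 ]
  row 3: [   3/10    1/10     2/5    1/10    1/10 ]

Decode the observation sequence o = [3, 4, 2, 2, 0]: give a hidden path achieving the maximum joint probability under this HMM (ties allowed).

path = [2, 2, 3, 1, 3]

t=0: δ = [1.200e-01, 1.000e-02, 9.000e-02, 2.000e-02]  (obs o_0=3)
t=1: δ = [7.200e-03, 7.200e-03, 1.080e-02, 2.700e-03]  ψ = [0, 0, 2, 2]  (obs o_1=4)
t=2: δ = [2.160e-04, 6.480e-04, 4.320e-04, 1.296e-03]  ψ = [0, 0, 2, 2]  (obs o_2=2)
t=3: δ = [1.296e-05, 1.944e-04, 2.592e-05, 1.037e-04]  ψ = [1, 3, 3, 1]  (obs o_3=2)
t=4: δ = [7.776e-06, 1.037e-05, 5.832e-06, 2.333e-05]  ψ = [1, 3, 1, 1]  (obs o_4=0)
backtrack: best end state = 3; path = [2, 2, 3, 1, 3]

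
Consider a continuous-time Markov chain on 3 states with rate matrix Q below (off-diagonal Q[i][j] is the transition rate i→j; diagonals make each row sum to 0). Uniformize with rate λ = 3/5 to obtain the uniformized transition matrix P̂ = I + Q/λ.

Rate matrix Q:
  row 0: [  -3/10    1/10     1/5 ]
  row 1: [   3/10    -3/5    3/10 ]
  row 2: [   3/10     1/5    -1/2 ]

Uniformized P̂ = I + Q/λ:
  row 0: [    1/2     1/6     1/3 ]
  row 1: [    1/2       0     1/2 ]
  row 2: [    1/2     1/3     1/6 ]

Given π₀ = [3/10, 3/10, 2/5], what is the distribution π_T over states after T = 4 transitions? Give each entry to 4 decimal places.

π = [0.5000, 0.1877, 0.3123]

t=0: π = [0.3000, 0.3000, 0.4000]
t=1: π = [0.5000, 0.1833, 0.3167]
t=2: π = [0.5000, 0.1889, 0.3111]
t=3: π = [0.5000, 0.1870, 0.3130]
t=4: π = [0.5000, 0.1877, 0.3123]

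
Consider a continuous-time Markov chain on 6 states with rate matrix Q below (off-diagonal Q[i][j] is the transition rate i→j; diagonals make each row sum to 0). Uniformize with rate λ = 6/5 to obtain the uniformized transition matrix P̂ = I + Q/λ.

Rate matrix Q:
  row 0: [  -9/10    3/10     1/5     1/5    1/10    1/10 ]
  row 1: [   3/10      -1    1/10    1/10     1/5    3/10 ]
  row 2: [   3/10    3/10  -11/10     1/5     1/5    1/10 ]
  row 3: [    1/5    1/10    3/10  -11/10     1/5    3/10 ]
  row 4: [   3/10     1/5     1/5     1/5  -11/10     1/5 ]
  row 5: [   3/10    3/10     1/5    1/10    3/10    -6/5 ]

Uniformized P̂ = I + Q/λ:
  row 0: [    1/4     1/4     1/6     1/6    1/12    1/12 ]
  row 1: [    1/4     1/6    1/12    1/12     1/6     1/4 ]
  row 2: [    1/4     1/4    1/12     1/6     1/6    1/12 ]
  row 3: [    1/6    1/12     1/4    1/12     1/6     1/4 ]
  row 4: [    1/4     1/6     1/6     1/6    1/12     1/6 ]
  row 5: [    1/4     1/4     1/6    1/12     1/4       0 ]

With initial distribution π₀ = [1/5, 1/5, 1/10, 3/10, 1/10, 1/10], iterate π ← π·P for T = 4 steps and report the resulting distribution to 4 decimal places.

t=0: π = [0.2000, 0.2000, 0.1000, 0.3000, 0.1000, 0.1000]
t=1: π = [0.2250, 0.1750, 0.1667, 0.1167, 0.1500, 0.1667]
t=2: π = [0.2403, 0.2035, 0.1479, 0.1285, 0.1493, 0.1306]
t=3: π = [0.2393, 0.1992, 0.1481, 0.1281, 0.1451, 0.1402]
t=4: π = [0.2393, 0.2000, 0.1484, 0.1277, 0.1463, 0.1383]

π = [0.2393, 0.2000, 0.1484, 0.1277, 0.1463, 0.1383]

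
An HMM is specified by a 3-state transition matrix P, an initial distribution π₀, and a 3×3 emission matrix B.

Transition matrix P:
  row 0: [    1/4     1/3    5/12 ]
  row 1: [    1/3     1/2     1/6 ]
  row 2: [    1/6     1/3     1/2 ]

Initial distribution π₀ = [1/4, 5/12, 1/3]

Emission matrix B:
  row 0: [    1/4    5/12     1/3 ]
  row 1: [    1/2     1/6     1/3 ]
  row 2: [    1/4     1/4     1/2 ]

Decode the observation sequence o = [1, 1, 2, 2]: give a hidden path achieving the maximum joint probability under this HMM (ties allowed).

path = [0, 2, 2, 2]

t=0: δ = [1.042e-01, 6.944e-02, 8.333e-02]  (obs o_0=1)
t=1: δ = [1.085e-02, 5.787e-03, 1.085e-02]  ψ = [0, 0, 0]  (obs o_1=1)
t=2: δ = [9.042e-04, 1.206e-03, 2.713e-03]  ψ = [0, 0, 2]  (obs o_2=2)
t=3: δ = [1.507e-04, 3.014e-04, 6.782e-04]  ψ = [2, 2, 2]  (obs o_3=2)
backtrack: best end state = 2; path = [0, 2, 2, 2]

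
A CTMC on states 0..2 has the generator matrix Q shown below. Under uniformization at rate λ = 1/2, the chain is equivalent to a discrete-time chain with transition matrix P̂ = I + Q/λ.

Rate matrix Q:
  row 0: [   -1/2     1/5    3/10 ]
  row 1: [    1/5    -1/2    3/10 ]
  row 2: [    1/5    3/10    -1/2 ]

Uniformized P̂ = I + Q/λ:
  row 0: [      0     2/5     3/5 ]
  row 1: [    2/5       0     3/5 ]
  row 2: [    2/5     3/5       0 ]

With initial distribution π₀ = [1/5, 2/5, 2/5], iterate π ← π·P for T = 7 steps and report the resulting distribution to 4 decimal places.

π = [0.2859, 0.3398, 0.3743]

t=0: π = [0.2000, 0.4000, 0.4000]
t=1: π = [0.3200, 0.3200, 0.3600]
t=2: π = [0.2720, 0.3440, 0.3840]
t=3: π = [0.2912, 0.3392, 0.3696]
t=4: π = [0.2835, 0.3382, 0.3782]
t=5: π = [0.2866, 0.3404, 0.3731]
t=6: π = [0.2854, 0.3385, 0.3762]
t=7: π = [0.2859, 0.3398, 0.3743]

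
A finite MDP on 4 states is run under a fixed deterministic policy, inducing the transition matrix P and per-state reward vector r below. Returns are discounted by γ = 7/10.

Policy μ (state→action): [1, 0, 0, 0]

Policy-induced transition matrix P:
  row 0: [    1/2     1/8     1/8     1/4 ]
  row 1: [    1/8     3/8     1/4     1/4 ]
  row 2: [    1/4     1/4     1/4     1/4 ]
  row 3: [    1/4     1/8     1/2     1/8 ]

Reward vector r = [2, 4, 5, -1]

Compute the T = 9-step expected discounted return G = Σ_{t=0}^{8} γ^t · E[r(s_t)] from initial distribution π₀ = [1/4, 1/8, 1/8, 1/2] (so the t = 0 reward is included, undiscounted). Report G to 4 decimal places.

t=0: π = [0.2500, 0.1250, 0.1250, 0.5000], E[r] = 1.1250, γ^t·E[r] = 1.125000, running G = 1.125000
t=1: π = [0.2969, 0.1719, 0.3438, 0.1875], E[r] = 2.8125, γ^t·E[r] = 1.968750, running G = 3.093750
t=2: π = [0.3027, 0.2109, 0.2598, 0.2266], E[r] = 2.5215, γ^t·E[r] = 1.235527, running G = 4.329277
t=3: π = [0.2993, 0.2102, 0.2688, 0.2217], E[r] = 2.5618, γ^t·E[r] = 0.878686, running G = 5.207964
t=4: π = [0.2986, 0.2112, 0.2680, 0.2223], E[r] = 2.5594, γ^t·E[r] = 0.614524, running G = 5.822487
t=5: π = [0.2982, 0.2113, 0.2683, 0.2222], E[r] = 2.5607, γ^t·E[r] = 0.430376, running G = 6.252863
t=6: π = [0.2982, 0.2114, 0.2683, 0.2222], E[r] = 2.5609, γ^t·E[r] = 0.301282, running G = 6.554145
t=7: π = [0.2981, 0.2114, 0.2683, 0.2222], E[r] = 2.5609, γ^t·E[r] = 0.210904, running G = 6.765050
t=8: π = [0.2981, 0.2114, 0.2683, 0.2222], E[r] = 2.5610, γ^t·E[r] = 0.147634, running G = 6.912684

G = 6.9127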